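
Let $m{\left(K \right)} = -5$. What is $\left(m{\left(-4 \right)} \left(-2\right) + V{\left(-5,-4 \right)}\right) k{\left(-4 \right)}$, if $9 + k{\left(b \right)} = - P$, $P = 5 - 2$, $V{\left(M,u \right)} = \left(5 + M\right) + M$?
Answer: $-60$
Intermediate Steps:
$V{\left(M,u \right)} = 5 + 2 M$
$P = 3$ ($P = 5 - 2 = 3$)
$k{\left(b \right)} = -12$ ($k{\left(b \right)} = -9 - 3 = -12$)
$\left(m{\left(-4 \right)} \left(-2\right) + V{\left(-5,-4 \right)}\right) k{\left(-4 \right)} = \left(\left(-5\right) \left(-2\right) + \left(5 + 2 \left(-5\right)\right)\right) \left(-12\right) = \left(10 + \left(5 - 10\right)\right) \left(-12\right) = \left(10 - 5\right) \left(-12\right) = 5 \left(-12\right) = -60$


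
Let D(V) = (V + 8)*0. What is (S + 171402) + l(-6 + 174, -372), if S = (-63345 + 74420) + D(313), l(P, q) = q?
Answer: 182105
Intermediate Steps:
D(V) = 0 (D(V) = (8 + V)*0 = 0)
S = 11075 (S = (-63345 + 74420) + 0 = 11075 + 0 = 11075)
(S + 171402) + l(-6 + 174, -372) = (11075 + 171402) - 372 = 182477 - 372 = 182105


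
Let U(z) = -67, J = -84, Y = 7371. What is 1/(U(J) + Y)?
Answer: 1/7304 ≈ 0.00013691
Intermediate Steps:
1/(U(J) + Y) = 1/(-67 + 7371) = 1/7304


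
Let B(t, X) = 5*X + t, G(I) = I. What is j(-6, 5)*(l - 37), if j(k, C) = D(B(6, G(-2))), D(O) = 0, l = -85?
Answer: 0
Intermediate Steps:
B(t, X) = t + 5*X
j(k, C) = 0
j(-6, 5)*(l - 37) = 0*(-85 - 37) = 0*(-122) = 0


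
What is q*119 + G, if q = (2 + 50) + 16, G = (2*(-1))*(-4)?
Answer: 8100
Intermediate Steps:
G = 8 (G = -2*(-4) = 8)
q = 68 (q = 52 + 16 = 68)
q*119 + G = 68*119 + 8 = 8092 + 8 = 8100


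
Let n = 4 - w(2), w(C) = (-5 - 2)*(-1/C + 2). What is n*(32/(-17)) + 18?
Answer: -158/17 ≈ -9.2941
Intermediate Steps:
w(C) = -14 + 7/C (w(C) = -7*(2 - 1/C) = -14 + 7/C)
n = 29/2 (n = 4 - (-14 + 7/2) = 4 - 1*(-21/2) = 4 + 21/2 = 29/2 ≈ 14.500)
n*(32/(-17)) + 18 = 29*(32/(-17))/2 + 18 = 29*(32*(-1/17))/2 + 18 = (29/2)*(-32/17) + 18 = -464/17 + 18 = -158/17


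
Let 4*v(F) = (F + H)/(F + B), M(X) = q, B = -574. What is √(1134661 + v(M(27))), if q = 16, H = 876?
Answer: √39254718130/186 ≈ 1065.2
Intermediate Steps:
M(X) = 16
v(F) = (876 + F)/(4*(-574 + F)) (v(F) = ((F + 876)/(F - 574))/4 = ((876 + F)/(-574 + F))/4 = (876 + F)/(4*(-574 + F)))
√(1134661 + v(M(27))) = √(1134661 + (876 + 16)/(4*(-574 + 16))) = √(1134661 + (¼)*892/(-558)) = √(1134661 + (¼)*(-1/558)*892) = √(1134661 - 223/558) = √(633140615/558) = √39254718130/186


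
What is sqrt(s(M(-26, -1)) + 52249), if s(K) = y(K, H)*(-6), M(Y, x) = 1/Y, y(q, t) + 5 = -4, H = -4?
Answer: sqrt(52303) ≈ 228.70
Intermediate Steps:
y(q, t) = -9 (y(q, t) = -5 - 4 = -9)
s(K) = 54 (s(K) = -9*(-6) = 54)
sqrt(s(M(-26, -1)) + 52249) = sqrt(54 + 52249) = sqrt(52303)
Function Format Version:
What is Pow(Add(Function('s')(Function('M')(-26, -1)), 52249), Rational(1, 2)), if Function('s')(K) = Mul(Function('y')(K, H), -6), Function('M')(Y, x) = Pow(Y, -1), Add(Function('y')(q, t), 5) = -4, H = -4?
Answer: Pow(52303, Rational(1, 2)) ≈ 228.70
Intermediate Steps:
Function('y')(q, t) = -9 (Function('y')(q, t) = Add(-5, -4) = -9)
Function('s')(K) = 54 (Function('s')(K) = Mul(-9, -6) = 54)
Pow(Add(Function('s')(Function('M')(-26, -1)), 52249), Rational(1, 2)) = Pow(Add(54, 52249), Rational(1, 2)) = Pow(52303, Rational(1, 2))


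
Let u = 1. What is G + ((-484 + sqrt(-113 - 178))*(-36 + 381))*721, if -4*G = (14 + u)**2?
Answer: -481570545/4 + 248745*I*sqrt(291) ≈ -1.2039e+8 + 4.2433e+6*I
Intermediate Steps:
G = -225/4 (G = -(14 + 1)**2/4 = -1/4*15**2 = -1/4*225 = -225/4 ≈ -56.250)
G + ((-484 + sqrt(-113 - 178))*(-36 + 381))*721 = -225/4 + ((-484 + sqrt(-113 - 178))*(-36 + 381))*721 = -225/4 + ((-484 + sqrt(-291))*345)*721 = -225/4 + ((-484 + I*sqrt(291))*345)*721 = -225/4 + (-166980 + 345*I*sqrt(291))*721 = -225/4 + (-120392580 + 248745*I*sqrt(291)) = -481570545/4 + 248745*I*sqrt(291)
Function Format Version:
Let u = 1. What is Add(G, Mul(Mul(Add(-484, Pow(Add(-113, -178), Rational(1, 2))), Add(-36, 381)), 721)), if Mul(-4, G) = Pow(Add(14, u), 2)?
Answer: Add(Rational(-481570545, 4), Mul(248745, I, Pow(291, Rational(1, 2)))) ≈ Add(-1.2039e+8, Mul(4.2433e+6, I))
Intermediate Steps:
G = Rational(-225, 4) (G = Mul(Rational(-1, 4), Pow(Add(14, 1), 2)) = Mul(Rational(-1, 4), Pow(15, 2)) = Mul(Rational(-1, 4), 225) = Rational(-225, 4) ≈ -56.250)
Add(G, Mul(Mul(Add(-484, Pow(Add(-113, -178), Rational(1, 2))), Add(-36, 381)), 721)) = Add(Rational(-225, 4), Mul(Mul(Add(-484, Pow(Add(-113, -178), Rational(1, 2))), Add(-36, 381)), 721)) = Add(Rational(-225, 4), Mul(Mul(Add(-484, Pow(-291, Rational(1, 2))), 345), 721)) = Add(Rational(-225, 4), Mul(Mul(Add(-484, Mul(I, Pow(291, Rational(1, 2)))), 345), 721)) = Add(Rational(-225, 4), Mul(Add(-166980, Mul(345, I, Pow(291, Rational(1, 2)))), 721)) = Add(Rational(-225, 4), Add(-120392580, Mul(248745, I, Pow(291, Rational(1, 2))))) = Add(Rational(-481570545, 4), Mul(248745, I, Pow(291, Rational(1, 2))))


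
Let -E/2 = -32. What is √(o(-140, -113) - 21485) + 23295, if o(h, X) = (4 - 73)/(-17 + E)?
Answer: 23295 + 2*I*√11865902/47 ≈ 23295.0 + 146.58*I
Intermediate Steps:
E = 64 (E = -2*(-32) = 64)
o(h, X) = -69/47 (o(h, X) = (4 - 73)/(-17 + 64) = -69/47)
√(o(-140, -113) - 21485) + 23295 = √(-69/47 - 21485) + 23295 = √(-1009864/47) + 23295 = 2*I*√11865902/47 + 23295 = 23295 + 2*I*√11865902/47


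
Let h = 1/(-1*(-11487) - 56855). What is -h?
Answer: 1/45368 ≈ 2.2042e-5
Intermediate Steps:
h = -1/45368 (h = 1/(11487 - 56855) = 1/(-45368) = -1/45368 ≈ -2.2042e-5)
-h = -1*(-1/45368) = 1/45368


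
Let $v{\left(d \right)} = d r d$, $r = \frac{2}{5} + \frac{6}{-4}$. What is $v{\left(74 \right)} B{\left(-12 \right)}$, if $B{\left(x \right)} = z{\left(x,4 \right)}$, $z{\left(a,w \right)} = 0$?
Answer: $0$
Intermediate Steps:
$r = - \frac{11}{10}$ ($r = 2 \cdot \frac{1}{5} + 6 \left(- \frac{1}{4}\right) = \frac{2}{5} - \frac{3}{2} = - \frac{11}{10} \approx -1.1$)
$v{\left(d \right)} = - \frac{11 d^{2}}{10}$ ($v{\left(d \right)} = d \left(- \frac{11}{10}\right) d = - \frac{11 d}{10} d = - \frac{11 d^{2}}{10}$)
$B{\left(x \right)} = 0$
$v{\left(74 \right)} B{\left(-12 \right)} = - \frac{11 \cdot 74^{2}}{10} \cdot 0 = \left(- \frac{11}{10}\right) 5476 \cdot 0 = \left(- \frac{30118}{5}\right) 0 = 0$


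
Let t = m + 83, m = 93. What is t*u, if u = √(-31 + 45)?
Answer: 176*√14 ≈ 658.53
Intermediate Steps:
t = 176 (t = 93 + 83 = 176)
u = √14 ≈ 3.7417
t*u = 176*√14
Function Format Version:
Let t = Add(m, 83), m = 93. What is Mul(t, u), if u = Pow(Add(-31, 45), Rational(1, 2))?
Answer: Mul(176, Pow(14, Rational(1, 2))) ≈ 658.53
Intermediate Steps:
t = 176 (t = Add(93, 83) = 176)
u = Pow(14, Rational(1, 2)) ≈ 3.7417
Mul(t, u) = Mul(176, Pow(14, Rational(1, 2)))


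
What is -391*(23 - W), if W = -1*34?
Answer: -22287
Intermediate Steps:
W = -34
-391*(23 - W) = -391*(23 - 1*(-34)) = -391*(23 + 34) = -391*57 = -22287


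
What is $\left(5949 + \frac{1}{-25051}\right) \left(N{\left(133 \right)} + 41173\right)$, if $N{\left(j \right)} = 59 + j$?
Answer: $\frac{6164559683270}{25051} \approx 2.4608 \cdot 10^{8}$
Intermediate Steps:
$\left(5949 + \frac{1}{-25051}\right) \left(N{\left(133 \right)} + 41173\right) = \left(5949 + \frac{1}{-25051}\right) \left(\left(59 + 133\right) + 41173\right) = \left(5949 - \frac{1}{25051}\right) \left(192 + 41173\right) = \frac{149028398}{25051} \cdot 41365 = \frac{6164559683270}{25051}$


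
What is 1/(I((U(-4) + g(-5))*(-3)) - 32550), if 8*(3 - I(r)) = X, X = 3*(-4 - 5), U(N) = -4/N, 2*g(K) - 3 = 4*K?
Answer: -8/260349 ≈ -3.0728e-5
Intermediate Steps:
g(K) = 3/2 + 2*K (g(K) = 3/2 + (4*K)/2 = 3/2 + 2*K)
X = -27 (X = 3*(-9) = -27)
I(r) = 51/8 (I(r) = 3 - ⅛*(-27) = 3 + 27/8 = 51/8)
1/(I((U(-4) + g(-5))*(-3)) - 32550) = 1/(51/8 - 32550) = 1/(-260349/8) = -8/260349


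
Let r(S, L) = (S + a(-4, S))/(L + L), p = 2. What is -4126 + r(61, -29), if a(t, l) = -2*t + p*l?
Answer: -239499/58 ≈ -4129.3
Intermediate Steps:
a(t, l) = -2*t + 2*l
r(S, L) = (8 + 3*S)/(2*L) (r(S, L) = (S + (-2*(-4) + 2*S))/(L + L) = (S + (8 + 2*S))/((2*L)) = (8 + 3*S)*(1/(2*L)) = (8 + 3*S)/(2*L))
-4126 + r(61, -29) = -4126 + (½)*(8 + 3*61)/(-29) = -4126 + (½)*(-1/29)*(8 + 183) = -4126 + (½)*(-1/29)*191 = -4126 - 191/58 = -239499/58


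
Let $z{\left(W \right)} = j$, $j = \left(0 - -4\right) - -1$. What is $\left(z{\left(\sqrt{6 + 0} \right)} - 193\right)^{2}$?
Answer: $35344$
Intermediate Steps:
$j = 5$ ($j = \left(0 + 4\right) + 1 = 4 + 1 = 5$)
$z{\left(W \right)} = 5$
$\left(z{\left(\sqrt{6 + 0} \right)} - 193\right)^{2} = \left(5 - 193\right)^{2} = \left(-188\right)^{2} = 35344$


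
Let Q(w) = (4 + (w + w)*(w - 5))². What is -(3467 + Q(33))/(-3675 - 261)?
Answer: 1144457/1312 ≈ 872.30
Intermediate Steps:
Q(w) = (4 + 2*w*(-5 + w))² (Q(w) = (4 + (2*w)*(-5 + w))² = (4 + 2*w*(-5 + w))²)
-(3467 + Q(33))/(-3675 - 261) = -(3467 + 4*(2 + 33² - 5*33)²)/(-3675 - 261) = -(3467 + 4*(2 + 1089 - 165)²)/(-3936) = -(3467 + 4*926²)*(-1)/3936 = -(3467 + 4*857476)*(-1)/3936 = -(3467 + 3429904)*(-1)/3936 = -3433371*(-1)/3936 = -1*(-1144457/1312) = 1144457/1312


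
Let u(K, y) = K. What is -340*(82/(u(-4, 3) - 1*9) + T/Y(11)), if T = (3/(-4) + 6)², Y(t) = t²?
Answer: 13006615/6292 ≈ 2067.2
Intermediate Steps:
T = 441/16 (T = (3*(-¼) + 6)² = (-¾ + 6)² = (21/4)² = 441/16 ≈ 27.563)
-340*(82/(u(-4, 3) - 1*9) + T/Y(11)) = -340*(82/(-4 - 1*9) + 441/(16*(11²))) = -340*(82/(-4 - 9) + (441/16)/121) = -340*(82/(-13) + (441/16)*(1/121)) = -340*(82*(-1/13) + 441/1936) = -340*(-82/13 + 441/1936) = -340*(-153019/25168) = 13006615/6292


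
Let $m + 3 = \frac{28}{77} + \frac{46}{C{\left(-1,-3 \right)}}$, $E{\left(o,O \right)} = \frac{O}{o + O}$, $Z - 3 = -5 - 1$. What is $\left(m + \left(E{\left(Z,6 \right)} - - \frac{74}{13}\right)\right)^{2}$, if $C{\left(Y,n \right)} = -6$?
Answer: $\frac{1254400}{184041} \approx 6.8159$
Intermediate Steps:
$Z = -3$ ($Z = 3 - 6 = -3$)
$E{\left(o,O \right)} = \frac{O}{O + o}$
$m = - \frac{340}{33}$ ($m = -3 + \left(\frac{28}{77} + \frac{46}{-6}\right) = -3 + \left(28 \cdot \frac{1}{77} + 46 \left(- \frac{1}{6}\right)\right) = -3 + \left(\frac{4}{11} - \frac{23}{3}\right) = -3 - \frac{241}{33} = - \frac{340}{33} \approx -10.303$)
$\left(m + \left(E{\left(Z,6 \right)} - - \frac{74}{13}\right)\right)^{2} = \left(- \frac{340}{33} + \left(\frac{6}{6 - 3} - - \frac{74}{13}\right)\right)^{2} = \left(- \frac{340}{33} + \left(\frac{6}{3} - \left(-74\right) \frac{1}{13}\right)\right)^{2} = \left(- \frac{340}{33} + \left(6 \cdot \frac{1}{3} - - \frac{74}{13}\right)\right)^{2} = \left(- \frac{340}{33} + \left(2 + \frac{74}{13}\right)\right)^{2} = \left(- \frac{340}{33} + \frac{100}{13}\right)^{2} = \left(- \frac{1120}{429}\right)^{2} = \frac{1254400}{184041}$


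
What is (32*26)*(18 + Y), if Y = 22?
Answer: 33280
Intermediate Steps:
(32*26)*(18 + Y) = (32*26)*(18 + 22) = 832*40 = 33280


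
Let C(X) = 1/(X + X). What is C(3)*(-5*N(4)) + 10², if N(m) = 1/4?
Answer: 2395/24 ≈ 99.792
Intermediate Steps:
N(m) = ¼
C(X) = 1/(2*X)
C(3)*(-5*N(4)) + 10² = ((½)/3)*(-5*¼) + 10² = ((½)*(⅓))*(-5/4) + 100 = (⅙)*(-5/4) + 100 = -5/24 + 100 = 2395/24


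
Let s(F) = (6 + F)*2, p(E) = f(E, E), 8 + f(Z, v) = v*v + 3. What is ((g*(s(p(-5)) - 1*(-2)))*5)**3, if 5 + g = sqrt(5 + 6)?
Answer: -5708070000 + 1692738000*sqrt(11) ≈ -9.3893e+7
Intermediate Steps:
f(Z, v) = -5 + v**2 (f(Z, v) = -8 + (v*v + 3) = -8 + (v**2 + 3) = -8 + (3 + v**2) = -5 + v**2)
p(E) = -5 + E**2
g = -5 + sqrt(11) (g = -5 + sqrt(5 + 6) = -5 + sqrt(11) ≈ -1.6834)
s(F) = 12 + 2*F
((g*(s(p(-5)) - 1*(-2)))*5)**3 = (((-5 + sqrt(11))*((12 + 2*(-5 + (-5)**2)) - 1*(-2)))*5)**3 = (((-5 + sqrt(11))*((12 + 2*(-5 + 25)) + 2))*5)**3 = (((-5 + sqrt(11))*((12 + 2*20) + 2))*5)**3 = (((-5 + sqrt(11))*((12 + 40) + 2))*5)**3 = (((-5 + sqrt(11))*(52 + 2))*5)**3 = (((-5 + sqrt(11))*54)*5)**3 = ((-270 + 54*sqrt(11))*5)**3 = (-1350 + 270*sqrt(11))**3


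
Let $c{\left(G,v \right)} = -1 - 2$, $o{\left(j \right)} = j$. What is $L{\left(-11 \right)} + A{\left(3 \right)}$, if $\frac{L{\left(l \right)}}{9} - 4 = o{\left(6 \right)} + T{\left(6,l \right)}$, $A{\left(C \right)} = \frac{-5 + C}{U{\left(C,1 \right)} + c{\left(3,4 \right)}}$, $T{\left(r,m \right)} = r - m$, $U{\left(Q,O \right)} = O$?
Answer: $244$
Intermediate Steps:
$c{\left(G,v \right)} = -3$
$A{\left(C \right)} = \frac{5}{2} - \frac{C}{2}$ ($A{\left(C \right)} = \frac{-5 + C}{1 - 3} = \frac{-5 + C}{-2} = \left(-5 + C\right) \left(- \frac{1}{2}\right) = \frac{5}{2} - \frac{C}{2}$)
$L{\left(l \right)} = 144 - 9 l$ ($L{\left(l \right)} = 36 + 9 \left(6 - \left(-6 + l\right)\right) = 36 + 9 \left(12 - l\right) = 36 - \left(-108 + 9 l\right) = 144 - 9 l$)
$L{\left(-11 \right)} + A{\left(3 \right)} = \left(144 - -99\right) + \left(\frac{5}{2} - \frac{3}{2}\right) = \left(144 + 99\right) + \left(\frac{5}{2} - \frac{3}{2}\right) = 243 + 1 = 244$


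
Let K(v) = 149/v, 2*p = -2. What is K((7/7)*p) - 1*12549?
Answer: -12698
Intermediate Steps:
p = -1 (p = (1/2)*(-2) = -1)
K((7/7)*p) - 1*12549 = 149/(((7/7)*(-1))) - 1*12549 = 149/(((7*(1/7))*(-1))) - 12549 = 149/((1*(-1))) - 12549 = 149/(-1) - 12549 = 149*(-1) - 12549 = -149 - 12549 = -12698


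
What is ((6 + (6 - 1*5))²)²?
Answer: 2401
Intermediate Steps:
((6 + (6 - 1*5))²)² = ((6 + (6 - 5))²)² = ((6 + 1)²)² = (7²)² = 49² = 2401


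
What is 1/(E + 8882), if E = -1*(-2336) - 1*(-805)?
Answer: 1/12023 ≈ 8.3174e-5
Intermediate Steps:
E = 3141 (E = 2336 + 805 = 3141)
1/(E + 8882) = 1/(3141 + 8882) = 1/12023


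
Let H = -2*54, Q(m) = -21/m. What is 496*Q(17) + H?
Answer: -12252/17 ≈ -720.71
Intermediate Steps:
H = -108
496*Q(17) + H = 496*(-21/17) - 108 = -10416/17 - 108 = -12252/17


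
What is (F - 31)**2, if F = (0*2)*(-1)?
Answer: 961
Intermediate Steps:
F = 0 (F = 0*(-1) = 0)
(F - 31)**2 = (0 - 31)**2 = (-31)**2 = 961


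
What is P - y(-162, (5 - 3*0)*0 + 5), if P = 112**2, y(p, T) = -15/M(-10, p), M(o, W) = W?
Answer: 677371/54 ≈ 12544.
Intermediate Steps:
y(p, T) = -15/p
P = 12544
P - y(-162, (5 - 3*0)*0 + 5) = 12544 - (-15)/(-162) = 12544 - (-15)*(-1)/162 = 12544 - 1*5/54 = 12544 - 5/54 = 677371/54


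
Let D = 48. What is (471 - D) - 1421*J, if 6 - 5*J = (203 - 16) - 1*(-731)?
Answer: 1298067/5 ≈ 2.5961e+5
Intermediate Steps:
J = -912/5 (J = 6/5 - ((203 - 16) - 1*(-731))/5 = 6/5 - (187 + 731)/5 = 6/5 - ⅕*918 = 6/5 - 918/5 = -912/5 ≈ -182.40)
(471 - D) - 1421*J = (471 - 1*48) - 1421*(-912/5) = (471 - 48) + 1295952/5 = 423 + 1295952/5 = 1298067/5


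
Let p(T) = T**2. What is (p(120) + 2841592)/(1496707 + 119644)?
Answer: 2855992/1616351 ≈ 1.7669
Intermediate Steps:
(p(120) + 2841592)/(1496707 + 119644) = (120**2 + 2841592)/(1496707 + 119644) = (14400 + 2841592)/1616351 = 2855992*(1/1616351) = 2855992/1616351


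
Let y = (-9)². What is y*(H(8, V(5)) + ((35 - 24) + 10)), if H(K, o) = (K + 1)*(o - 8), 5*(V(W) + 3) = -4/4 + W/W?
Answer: -6318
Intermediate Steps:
V(W) = -3 (V(W) = -3 + (-4/4 + W/W)/5 = -3 + (-4*¼ + 1)/5 = -3 + (-1 + 1)/5 = -3 + (⅕)*0 = -3 + 0 = -3)
H(K, o) = (1 + K)*(-8 + o)
y = 81
y*(H(8, V(5)) + ((35 - 24) + 10)) = 81*((-8 - 3 - 8*8 + 8*(-3)) + ((35 - 24) + 10)) = 81*((-8 - 3 - 64 - 24) + (11 + 10)) = 81*(-99 + 21) = 81*(-78) = -6318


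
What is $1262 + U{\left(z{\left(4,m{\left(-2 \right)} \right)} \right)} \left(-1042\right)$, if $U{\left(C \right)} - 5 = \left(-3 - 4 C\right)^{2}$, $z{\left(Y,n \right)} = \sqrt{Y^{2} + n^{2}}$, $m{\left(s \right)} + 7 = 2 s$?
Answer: $-2297390 - 25008 \sqrt{137} \approx -2.5901 \cdot 10^{6}$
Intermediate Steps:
$m{\left(s \right)} = -7 + 2 s$
$U{\left(C \right)} = 5 + \left(-3 - 4 C\right)^{2}$
$1262 + U{\left(z{\left(4,m{\left(-2 \right)} \right)} \right)} \left(-1042\right) = 1262 + \left(5 + \left(3 + 4 \sqrt{4^{2} + \left(-7 + 2 \left(-2\right)\right)^{2}}\right)^{2}\right) \left(-1042\right) = 1262 + \left(5 + \left(3 + 4 \sqrt{16 + \left(-7 - 4\right)^{2}}\right)^{2}\right) \left(-1042\right) = 1262 + \left(5 + \left(3 + 4 \sqrt{16 + \left(-11\right)^{2}}\right)^{2}\right) \left(-1042\right) = 1262 + \left(5 + \left(3 + 4 \sqrt{16 + 121}\right)^{2}\right) \left(-1042\right) = 1262 + \left(5 + \left(3 + 4 \sqrt{137}\right)^{2}\right) \left(-1042\right) = 1262 - \left(5210 + 1042 \left(3 + 4 \sqrt{137}\right)^{2}\right) = -3948 - 1042 \left(3 + 4 \sqrt{137}\right)^{2}$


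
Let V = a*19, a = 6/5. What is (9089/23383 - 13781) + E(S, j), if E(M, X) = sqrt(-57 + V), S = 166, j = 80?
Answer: -322232034/23383 + 3*I*sqrt(95)/5 ≈ -13781.0 + 5.8481*I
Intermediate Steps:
a = 6/5 (a = 6*(1/5) = 6/5 ≈ 1.2000)
V = 114/5 (V = (6/5)*19 = 114/5 ≈ 22.800)
E(M, X) = 3*I*sqrt(95)/5 (E(M, X) = sqrt(-57 + 114/5) = sqrt(-171/5) = 3*I*sqrt(95)/5)
(9089/23383 - 13781) + E(S, j) = (9089/23383 - 13781) + 3*I*sqrt(95)/5 = -322232034/23383 + 3*I*sqrt(95)/5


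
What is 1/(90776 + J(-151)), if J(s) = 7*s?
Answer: 1/89719 ≈ 1.1146e-5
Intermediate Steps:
1/(90776 + J(-151)) = 1/(90776 + 7*(-151)) = 1/(90776 - 1057) = 1/89719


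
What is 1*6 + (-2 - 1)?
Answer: 3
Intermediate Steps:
1*6 + (-2 - 1) = 6 - 3 = 3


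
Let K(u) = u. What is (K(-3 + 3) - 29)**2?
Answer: 841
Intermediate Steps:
(K(-3 + 3) - 29)**2 = ((-3 + 3) - 29)**2 = (0 - 29)**2 = (-29)**2 = 841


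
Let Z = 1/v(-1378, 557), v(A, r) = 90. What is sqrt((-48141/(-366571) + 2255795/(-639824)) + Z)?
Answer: I*sqrt(2617151010867468015642335)/879528463140 ≈ 1.8393*I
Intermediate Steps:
Z = 1/90 ≈ 0.011111
sqrt((-48141/(-366571) + 2255795/(-639824)) + Z) = sqrt((-48141/(-366571) + 2255795/(-639824)) + 1/90) = sqrt((-48141*(-1/366571) + 2255795*(-1/639824)) + 1/90) = sqrt((48141/366571 - 2255795/639824) + 1/90) = sqrt(-796107261761/234540923504 + 1/90) = sqrt(-35707556317493/10554341557680) = I*sqrt(2617151010867468015642335)/879528463140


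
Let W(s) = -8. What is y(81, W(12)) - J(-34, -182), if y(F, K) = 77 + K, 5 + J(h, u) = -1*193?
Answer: 267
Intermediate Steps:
J(h, u) = -198 (J(h, u) = -5 - 1*193 = -5 - 193 = -198)
y(81, W(12)) - J(-34, -182) = (77 - 8) - 1*(-198) = 69 + 198 = 267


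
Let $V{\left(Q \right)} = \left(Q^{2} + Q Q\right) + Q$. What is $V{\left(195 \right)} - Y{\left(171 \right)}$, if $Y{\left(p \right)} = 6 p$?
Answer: $75219$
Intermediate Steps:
$V{\left(Q \right)} = Q + 2 Q^{2}$ ($V{\left(Q \right)} = \left(Q^{2} + Q^{2}\right) + Q = 2 Q^{2} + Q = Q + 2 Q^{2}$)
$V{\left(195 \right)} - Y{\left(171 \right)} = 195 \left(1 + 2 \cdot 195\right) - 6 \cdot 171 = 195 \left(1 + 390\right) - 1026 = 195 \cdot 391 - 1026 = 76245 - 1026 = 75219$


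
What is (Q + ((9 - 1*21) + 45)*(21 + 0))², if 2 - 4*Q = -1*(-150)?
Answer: 430336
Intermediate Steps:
Q = -37 (Q = ½ - (-1)*(-150)/4 = ½ - ¼*150 = ½ - 75/2 = -37)
(Q + ((9 - 1*21) + 45)*(21 + 0))² = (-37 + ((9 - 1*21) + 45)*(21 + 0))² = (-37 + ((9 - 21) + 45)*21)² = (-37 + (-12 + 45)*21)² = (-37 + 33*21)² = (-37 + 693)² = 656² = 430336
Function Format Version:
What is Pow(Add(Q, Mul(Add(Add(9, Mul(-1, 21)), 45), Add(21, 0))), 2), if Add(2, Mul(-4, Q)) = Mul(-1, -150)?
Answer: 430336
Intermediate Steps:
Q = -37 (Q = Add(Rational(1, 2), Mul(Rational(-1, 4), Mul(-1, -150))) = Add(Rational(1, 2), Mul(Rational(-1, 4), 150)) = Add(Rational(1, 2), Rational(-75, 2)) = -37)
Pow(Add(Q, Mul(Add(Add(9, Mul(-1, 21)), 45), Add(21, 0))), 2) = Pow(Add(-37, Mul(Add(Add(9, Mul(-1, 21)), 45), Add(21, 0))), 2) = Pow(Add(-37, Mul(Add(Add(9, -21), 45), 21)), 2) = Pow(Add(-37, Mul(Add(-12, 45), 21)), 2) = Pow(Add(-37, Mul(33, 21)), 2) = Pow(Add(-37, 693), 2) = Pow(656, 2) = 430336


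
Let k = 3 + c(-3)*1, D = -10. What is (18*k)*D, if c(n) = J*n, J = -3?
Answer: -2160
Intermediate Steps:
c(n) = -3*n
k = 12 (k = 3 - 3*(-3)*1 = 3 + 9*1 = 3 + 9 = 12)
(18*k)*D = (18*12)*(-10) = 216*(-10) = -2160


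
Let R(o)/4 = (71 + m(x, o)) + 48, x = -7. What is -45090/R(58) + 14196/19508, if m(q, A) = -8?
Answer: -36388029/360898 ≈ -100.83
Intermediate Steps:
R(o) = 444 (R(o) = 4*((71 - 8) + 48) = 4*(63 + 48) = 4*111 = 444)
-45090/R(58) + 14196/19508 = -45090/444 + 14196/19508 = -45090*1/444 + 14196*(1/19508) = -7515/74 + 3549/4877 = -36388029/360898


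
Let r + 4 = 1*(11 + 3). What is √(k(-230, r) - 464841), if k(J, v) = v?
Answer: I*√464831 ≈ 681.79*I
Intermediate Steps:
r = 10 (r = -4 + 1*(11 + 3) = -4 + 1*14 = -4 + 14 = 10)
√(k(-230, r) - 464841) = √(10 - 464841) = √(-464831) = I*√464831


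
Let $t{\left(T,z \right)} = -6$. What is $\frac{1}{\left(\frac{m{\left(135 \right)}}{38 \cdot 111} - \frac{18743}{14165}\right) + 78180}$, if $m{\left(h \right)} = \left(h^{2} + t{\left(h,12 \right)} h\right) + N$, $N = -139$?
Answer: $\frac{29873985}{2335630975583} \approx 1.2791 \cdot 10^{-5}$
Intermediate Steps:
$m{\left(h \right)} = -139 + h^{2} - 6 h$ ($m{\left(h \right)} = \left(h^{2} - 6 h\right) - 139 = -139 + h^{2} - 6 h$)
$\frac{1}{\left(\frac{m{\left(135 \right)}}{38 \cdot 111} - \frac{18743}{14165}\right) + 78180} = \frac{1}{\left(\frac{-139 + 135^{2} - 810}{38 \cdot 111} - \frac{18743}{14165}\right) + 78180} = \frac{1}{\left(\frac{-139 + 18225 - 810}{4218} - \frac{18743}{14165}\right) + 78180} = \frac{1}{\left(17276 \cdot \frac{1}{4218} - \frac{18743}{14165}\right) + 78180} = \frac{1}{\left(\frac{8638}{2109} - \frac{18743}{14165}\right) + 78180} = \frac{1}{\frac{82828283}{29873985} + 78180} = \frac{1}{\frac{2335630975583}{29873985}} = \frac{29873985}{2335630975583}$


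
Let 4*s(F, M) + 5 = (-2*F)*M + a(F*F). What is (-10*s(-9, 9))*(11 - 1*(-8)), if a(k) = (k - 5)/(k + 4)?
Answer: -254999/34 ≈ -7500.0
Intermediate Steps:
a(k) = (-5 + k)/(4 + k)
s(F, M) = -5/4 - F*M/2 + (-5 + F²)/(4*(4 + F²)) (s(F, M) = -5/4 + ((-2*F)*M + (-5 + F*F)/(4 + F*F))/4 = -5/4 + (-2*F*M + (-5 + F²)/(4 + F²))/4 = -5/4 + ((-5 + F²)/(4 + F²) - 2*F*M)/4 = -5/4 + (-F*M/2 + (-5 + F²)/(4*(4 + F²))) = -5/4 - F*M/2 + (-5 + F²)/(4*(4 + F²)))
(-10*s(-9, 9))*(11 - 1*(-8)) = (-5*(-5 + (-9)² - (4 + (-9)²)*(5 + 2*(-9)*9))/(2*(4 + (-9)²)))*(11 - 1*(-8)) = (-5*(-5 + 81 - (4 + 81)*(5 - 162))/(2*(4 + 81)))*(11 + 8) = -5*(-5 + 81 - 1*85*(-157))/(2*85)*19 = -5*(-5 + 81 + 13345)/(2*85)*19 = -5*13421/(2*85)*19 = -10*13421/340*19 = -13421/34*19 = -254999/34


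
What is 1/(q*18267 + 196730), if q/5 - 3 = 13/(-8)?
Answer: 8/2578525 ≈ 3.1025e-6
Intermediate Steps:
q = 55/8 (q = 15 + 5*(13/(-8)) = 15 + 5*(13*(-1/8)) = 15 + 5*(-13/8) = 15 - 65/8 = 55/8 ≈ 6.8750)
1/(q*18267 + 196730) = 1/((55/8)*18267 + 196730) = 1/(1004685/8 + 196730) = 1/(2578525/8) = 8/2578525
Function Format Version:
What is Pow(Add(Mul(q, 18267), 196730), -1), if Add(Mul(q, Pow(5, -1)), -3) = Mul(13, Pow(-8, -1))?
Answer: Rational(8, 2578525) ≈ 3.1025e-6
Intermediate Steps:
q = Rational(55, 8) (q = Add(15, Mul(5, Mul(13, Pow(-8, -1)))) = Add(15, Mul(5, Mul(13, Rational(-1, 8)))) = Add(15, Mul(5, Rational(-13, 8))) = Add(15, Rational(-65, 8)) = Rational(55, 8) ≈ 6.8750)
Pow(Add(Mul(q, 18267), 196730), -1) = Pow(Add(Mul(Rational(55, 8), 18267), 196730), -1) = Pow(Add(Rational(1004685, 8), 196730), -1) = Pow(Rational(2578525, 8), -1) = Rational(8, 2578525)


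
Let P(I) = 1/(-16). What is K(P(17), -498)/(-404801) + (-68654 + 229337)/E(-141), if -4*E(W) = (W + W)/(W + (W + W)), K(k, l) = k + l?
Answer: -6244285343999/6476816 ≈ -9.6410e+5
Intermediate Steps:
P(I) = -1/16
E(W) = -1/6 (E(W) = -(W + W)/(4*(W + (W + W))) = -2*W/(4*(W + 2*W)) = -2*W/(4*(3*W)) = -2*W*1/(3*W)/4 = -1/4*2/3 = -1/6)
K(P(17), -498)/(-404801) + (-68654 + 229337)/E(-141) = (-1/16 - 498)/(-404801) + (-68654 + 229337)/(-1/6) = -7969/16*(-1/404801) + 160683*(-6) = 7969/6476816 - 964098 = -6244285343999/6476816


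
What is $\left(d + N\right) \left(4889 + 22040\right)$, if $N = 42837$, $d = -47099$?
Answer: $-114771398$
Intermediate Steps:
$\left(d + N\right) \left(4889 + 22040\right) = \left(-47099 + 42837\right) \left(4889 + 22040\right) = \left(-4262\right) 26929 = -114771398$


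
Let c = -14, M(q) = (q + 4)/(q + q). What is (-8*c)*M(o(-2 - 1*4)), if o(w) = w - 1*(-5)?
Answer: -168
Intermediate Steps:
o(w) = 5 + w (o(w) = w + 5 = 5 + w)
M(q) = (4 + q)/(2*q) (M(q) = (4 + q)/((2*q)) = (4 + q)*(1/(2*q)) = (4 + q)/(2*q))
(-8*c)*M(o(-2 - 1*4)) = (-8*(-14))*((4 + (5 + (-2 - 1*4)))/(2*(5 + (-2 - 1*4)))) = 112*((4 + (5 + (-2 - 4)))/(2*(5 + (-2 - 4)))) = 112*((4 + (5 - 6))/(2*(5 - 6))) = 112*((1/2)*(4 - 1)/(-1)) = 112*((1/2)*(-1)*3) = 112*(-3/2) = -168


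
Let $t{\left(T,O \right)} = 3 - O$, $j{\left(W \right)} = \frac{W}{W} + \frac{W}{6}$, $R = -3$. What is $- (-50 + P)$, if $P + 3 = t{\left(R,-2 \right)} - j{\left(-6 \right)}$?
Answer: $48$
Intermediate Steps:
$j{\left(W \right)} = 1 + \frac{W}{6}$ ($j{\left(W \right)} = 1 + W \frac{1}{6} = 1 + \frac{W}{6}$)
$P = 2$ ($P = -3 + \left(\left(3 - -2\right) - \left(1 + \frac{1}{6} \left(-6\right)\right)\right) = -3 + \left(\left(3 + 2\right) - \left(1 - 1\right)\right) = -3 + \left(5 - 0\right) = -3 + \left(5 + 0\right) = -3 + 5 = 2$)
$- (-50 + P) = - (-50 + 2) = \left(-1\right) \left(-48\right) = 48$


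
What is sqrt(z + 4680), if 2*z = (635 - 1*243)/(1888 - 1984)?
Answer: 19*sqrt(1866)/12 ≈ 68.396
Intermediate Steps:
z = -49/24 (z = ((635 - 1*243)/(1888 - 1984))/2 = ((635 - 243)/(-96))/2 = (392*(-1/96))/2 = (1/2)*(-49/12) = -49/24 ≈ -2.0417)
sqrt(z + 4680) = sqrt(-49/24 + 4680) = sqrt(112271/24) = 19*sqrt(1866)/12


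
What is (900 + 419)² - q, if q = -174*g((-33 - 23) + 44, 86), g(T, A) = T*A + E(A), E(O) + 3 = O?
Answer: 1574635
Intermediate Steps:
E(O) = -3 + O
g(T, A) = -3 + A + A*T (g(T, A) = T*A + (-3 + A) = A*T + (-3 + A) = -3 + A + A*T)
q = 165126 (q = -174*(-3 + 86 + 86*((-33 - 23) + 44)) = -174*(-3 + 86 + 86*(-56 + 44)) = -174*(-3 + 86 + 86*(-12)) = -174*(-3 + 86 - 1032) = -174*(-949) = 165126)
(900 + 419)² - q = (900 + 419)² - 1*165126 = 1319² - 165126 = 1739761 - 165126 = 1574635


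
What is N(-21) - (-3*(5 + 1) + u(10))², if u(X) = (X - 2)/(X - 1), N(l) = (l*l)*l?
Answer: -773857/81 ≈ -9553.8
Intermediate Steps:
N(l) = l³ (N(l) = l²*l = l³)
u(X) = (-2 + X)/(-1 + X)
N(-21) - (-3*(5 + 1) + u(10))² = (-21)³ - (-3*(5 + 1) + (-2 + 10)/(-1 + 10))² = -9261 - (-3*6 + 8/9)² = -9261 - (-18 + (⅑)*8)² = -9261 - (-18 + 8/9)² = -9261 - (-154/9)² = -9261 - 1*23716/81 = -9261 - 23716/81 = -773857/81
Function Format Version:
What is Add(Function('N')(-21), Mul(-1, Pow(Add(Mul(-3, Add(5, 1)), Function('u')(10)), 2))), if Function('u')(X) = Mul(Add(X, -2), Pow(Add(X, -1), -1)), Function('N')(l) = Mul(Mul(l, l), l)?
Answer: Rational(-773857, 81) ≈ -9553.8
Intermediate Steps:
Function('N')(l) = Pow(l, 3) (Function('N')(l) = Mul(Pow(l, 2), l) = Pow(l, 3))
Function('u')(X) = Mul(Pow(Add(-1, X), -1), Add(-2, X)) (Function('u')(X) = Mul(Add(-2, X), Pow(Add(-1, X), -1)) = Mul(Pow(Add(-1, X), -1), Add(-2, X)))
Add(Function('N')(-21), Mul(-1, Pow(Add(Mul(-3, Add(5, 1)), Function('u')(10)), 2))) = Add(Pow(-21, 3), Mul(-1, Pow(Add(Mul(-3, Add(5, 1)), Mul(Pow(Add(-1, 10), -1), Add(-2, 10))), 2))) = Add(-9261, Mul(-1, Pow(Add(Mul(-3, 6), Mul(Pow(9, -1), 8)), 2))) = Add(-9261, Mul(-1, Pow(Add(-18, Mul(Rational(1, 9), 8)), 2))) = Add(-9261, Mul(-1, Pow(Add(-18, Rational(8, 9)), 2))) = Add(-9261, Mul(-1, Pow(Rational(-154, 9), 2))) = Add(-9261, Mul(-1, Rational(23716, 81))) = Add(-9261, Rational(-23716, 81)) = Rational(-773857, 81)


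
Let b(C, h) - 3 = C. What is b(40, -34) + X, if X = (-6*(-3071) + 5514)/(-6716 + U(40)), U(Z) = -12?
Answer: 66341/1682 ≈ 39.442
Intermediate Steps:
b(C, h) = 3 + C
X = -5985/1682 (X = (-6*(-3071) + 5514)/(-6716 - 12) = (18426 + 5514)/(-6728) = 23940*(-1/6728) = -5985/1682 ≈ -3.5583)
b(40, -34) + X = (3 + 40) - 5985/1682 = 43 - 5985/1682 = 66341/1682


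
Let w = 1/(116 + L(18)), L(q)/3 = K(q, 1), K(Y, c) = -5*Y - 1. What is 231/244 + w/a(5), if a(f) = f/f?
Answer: 36023/38308 ≈ 0.94035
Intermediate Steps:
K(Y, c) = -1 - 5*Y
L(q) = -3 - 15*q (L(q) = 3*(-1 - 5*q) = -3 - 15*q)
a(f) = 1
w = -1/157 (w = 1/(116 + (-3 - 15*18)) = 1/(116 + (-3 - 270)) = 1/(116 - 273) = 1/(-157) = -1/157 ≈ -0.0063694)
231/244 + w/a(5) = 231/244 - 1/157/1 = 231*(1/244) - 1/157*1 = 231/244 - 1/157 = 36023/38308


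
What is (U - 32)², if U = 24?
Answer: 64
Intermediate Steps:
(U - 32)² = (24 - 32)² = (-8)² = 64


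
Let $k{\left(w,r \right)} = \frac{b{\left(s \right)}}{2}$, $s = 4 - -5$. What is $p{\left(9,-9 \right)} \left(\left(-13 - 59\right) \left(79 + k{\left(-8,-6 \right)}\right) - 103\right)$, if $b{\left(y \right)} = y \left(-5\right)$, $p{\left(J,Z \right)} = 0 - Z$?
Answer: $-37539$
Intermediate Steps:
$s = 9$ ($s = 4 + 5 = 9$)
$p{\left(J,Z \right)} = - Z$
$b{\left(y \right)} = - 5 y$
$k{\left(w,r \right)} = - \frac{45}{2}$ ($k{\left(w,r \right)} = \frac{\left(-5\right) 9}{2} = \left(-45\right) \frac{1}{2} = - \frac{45}{2}$)
$p{\left(9,-9 \right)} \left(\left(-13 - 59\right) \left(79 + k{\left(-8,-6 \right)}\right) - 103\right) = \left(-1\right) \left(-9\right) \left(\left(-13 - 59\right) \left(79 - \frac{45}{2}\right) - 103\right) = 9 \left(\left(-72\right) \frac{113}{2} - 103\right) = 9 \left(-4068 - 103\right) = 9 \left(-4171\right) = -37539$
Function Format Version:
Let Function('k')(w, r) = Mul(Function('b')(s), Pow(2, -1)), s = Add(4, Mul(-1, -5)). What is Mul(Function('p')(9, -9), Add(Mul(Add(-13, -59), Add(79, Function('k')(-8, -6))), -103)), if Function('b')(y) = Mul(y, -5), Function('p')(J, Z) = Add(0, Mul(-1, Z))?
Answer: -37539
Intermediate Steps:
s = 9 (s = Add(4, 5) = 9)
Function('p')(J, Z) = Mul(-1, Z)
Function('b')(y) = Mul(-5, y)
Function('k')(w, r) = Rational(-45, 2) (Function('k')(w, r) = Mul(Mul(-5, 9), Pow(2, -1)) = Mul(-45, Rational(1, 2)) = Rational(-45, 2))
Mul(Function('p')(9, -9), Add(Mul(Add(-13, -59), Add(79, Function('k')(-8, -6))), -103)) = Mul(Mul(-1, -9), Add(Mul(Add(-13, -59), Add(79, Rational(-45, 2))), -103)) = Mul(9, Add(Mul(-72, Rational(113, 2)), -103)) = Mul(9, Add(-4068, -103)) = Mul(9, -4171) = -37539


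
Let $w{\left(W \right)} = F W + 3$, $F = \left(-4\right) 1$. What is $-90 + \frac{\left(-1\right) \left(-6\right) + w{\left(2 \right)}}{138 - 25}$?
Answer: $- \frac{10169}{113} \approx -89.991$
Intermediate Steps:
$F = -4$
$w{\left(W \right)} = 3 - 4 W$ ($w{\left(W \right)} = - 4 W + 3 = 3 - 4 W$)
$-90 + \frac{\left(-1\right) \left(-6\right) + w{\left(2 \right)}}{138 - 25} = -90 + \frac{\left(-1\right) \left(-6\right) + \left(3 - 8\right)}{138 - 25} = -90 + \frac{6 + \left(3 - 8\right)}{113} = -90 + \frac{6 - 5}{113} = -90 + \frac{1}{113} \cdot 1 = -90 + \frac{1}{113} = - \frac{10169}{113}$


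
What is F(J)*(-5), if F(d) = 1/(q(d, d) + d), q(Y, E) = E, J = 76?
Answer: -5/152 ≈ -0.032895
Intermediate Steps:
F(d) = 1/(2*d) (F(d) = 1/(d + d) = 1/(2*d))
F(J)*(-5) = ((½)/76)*(-5) = ((½)*(1/76))*(-5) = (1/152)*(-5) = -5/152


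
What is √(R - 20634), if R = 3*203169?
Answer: √588873 ≈ 767.38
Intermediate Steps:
R = 609507
√(R - 20634) = √(609507 - 20634) = √588873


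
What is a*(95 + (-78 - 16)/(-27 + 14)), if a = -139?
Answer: -184731/13 ≈ -14210.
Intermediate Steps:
a*(95 + (-78 - 16)/(-27 + 14)) = -139*(95 + (-78 - 16)/(-27 + 14)) = -139*(95 - 94/(-13)) = -139*(95 - 94*(-1/13)) = -139*(95 + 94/13) = -139*1329/13 = -184731/13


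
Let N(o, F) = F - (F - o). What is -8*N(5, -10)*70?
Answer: -2800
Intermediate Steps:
N(o, F) = o (N(o, F) = F + (o - F) = o)
-8*N(5, -10)*70 = -8*5*70 = -40*70 = -2800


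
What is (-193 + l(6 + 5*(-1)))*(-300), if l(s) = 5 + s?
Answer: 56100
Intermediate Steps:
(-193 + l(6 + 5*(-1)))*(-300) = (-193 + (5 + (6 + 5*(-1))))*(-300) = (-193 + (5 + (6 - 5)))*(-300) = (-193 + (5 + 1))*(-300) = (-193 + 6)*(-300) = -187*(-300) = 56100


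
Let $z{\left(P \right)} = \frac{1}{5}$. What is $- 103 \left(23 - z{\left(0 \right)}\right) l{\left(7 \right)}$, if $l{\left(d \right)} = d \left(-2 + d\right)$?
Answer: $-82194$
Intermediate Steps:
$z{\left(P \right)} = \frac{1}{5}$
$- 103 \left(23 - z{\left(0 \right)}\right) l{\left(7 \right)} = - 103 \left(23 - \frac{1}{5}\right) 7 \left(-2 + 7\right) = - 103 \left(23 - \frac{1}{5}\right) 7 \cdot 5 = \left(-103\right) \frac{114}{5} \cdot 35 = \left(- \frac{11742}{5}\right) 35 = -82194$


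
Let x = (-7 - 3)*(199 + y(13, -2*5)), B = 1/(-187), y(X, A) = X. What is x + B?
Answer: -396441/187 ≈ -2120.0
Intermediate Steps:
B = -1/187 ≈ -0.0053476
x = -2120 (x = (-7 - 3)*(199 + 13) = -10*212 = -2120)
x + B = -2120 - 1/187 = -396441/187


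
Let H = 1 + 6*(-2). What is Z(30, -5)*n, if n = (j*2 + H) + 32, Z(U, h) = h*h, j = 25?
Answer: 1775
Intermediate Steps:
H = -11 (H = 1 - 12 = -11)
Z(U, h) = h²
n = 71 (n = (25*2 - 11) + 32 = (50 - 11) + 32 = 39 + 32 = 71)
Z(30, -5)*n = (-5)²*71 = 25*71 = 1775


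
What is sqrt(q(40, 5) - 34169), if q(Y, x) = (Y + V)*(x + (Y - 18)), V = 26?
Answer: I*sqrt(32387) ≈ 179.96*I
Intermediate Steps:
q(Y, x) = (26 + Y)*(-18 + Y + x) (q(Y, x) = (Y + 26)*(x + (Y - 18)) = (26 + Y)*(x + (-18 + Y)) = (26 + Y)*(-18 + Y + x))
sqrt(q(40, 5) - 34169) = sqrt((-468 + 40**2 + 8*40 + 26*5 + 40*5) - 34169) = sqrt((-468 + 1600 + 320 + 130 + 200) - 34169) = sqrt(1782 - 34169) = sqrt(-32387) = I*sqrt(32387)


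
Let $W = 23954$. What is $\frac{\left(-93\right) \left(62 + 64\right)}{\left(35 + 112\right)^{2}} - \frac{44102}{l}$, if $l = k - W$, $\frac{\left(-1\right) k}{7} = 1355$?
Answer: $\frac{1272476}{1638511} \approx 0.7766$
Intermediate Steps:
$k = -9485$ ($k = \left(-7\right) 1355 = -9485$)
$l = -33439$ ($l = -9485 - 23954 = -33439$)
$\frac{\left(-93\right) \left(62 + 64\right)}{\left(35 + 112\right)^{2}} - \frac{44102}{l} = \frac{\left(-93\right) \left(62 + 64\right)}{\left(35 + 112\right)^{2}} - \frac{44102}{-33439} = \frac{\left(-93\right) 126}{147^{2}} - - \frac{44102}{33439} = - \frac{11718}{21609} + \frac{44102}{33439} = \left(-11718\right) \frac{1}{21609} + \frac{44102}{33439} = - \frac{186}{343} + \frac{44102}{33439} = \frac{1272476}{1638511}$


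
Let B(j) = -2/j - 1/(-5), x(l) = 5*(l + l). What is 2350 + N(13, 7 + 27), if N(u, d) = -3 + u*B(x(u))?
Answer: 11747/5 ≈ 2349.4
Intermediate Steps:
x(l) = 10*l (x(l) = 5*(2*l) = 10*l)
B(j) = ⅕ - 2/j (B(j) = -2/j - 1*(-⅕) = -2/j + ⅕ = ⅕ - 2/j)
N(u, d) = -16/5 + u/5 (N(u, d) = -3 + u*((-10 + 10*u)/(5*((10*u)))) = -3 + u*((1/(10*u))*(-10 + 10*u)/5) = -3 + u*((-10 + 10*u)/(50*u)) = -3 + (-⅕ + u/5) = -16/5 + u/5)
2350 + N(13, 7 + 27) = 2350 + (-16/5 + (⅕)*13) = 2350 + (-16/5 + 13/5) = 2350 - ⅗ = 11747/5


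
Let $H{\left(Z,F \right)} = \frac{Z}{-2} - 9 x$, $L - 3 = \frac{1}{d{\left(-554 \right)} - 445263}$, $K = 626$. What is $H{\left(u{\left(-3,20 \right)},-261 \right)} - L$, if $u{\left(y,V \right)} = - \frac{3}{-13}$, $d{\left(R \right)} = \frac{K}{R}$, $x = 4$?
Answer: $- \frac{62717452793}{1603396132} \approx -39.115$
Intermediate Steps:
$d{\left(R \right)} = \frac{626}{R}$
$u{\left(y,V \right)} = \frac{3}{13}$ ($u{\left(y,V \right)} = \left(-3\right) \left(- \frac{1}{13}\right) = \frac{3}{13}$)
$L = \frac{370014215}{123338164}$ ($L = 3 + \frac{1}{\frac{626}{-554} - 445263} = 3 + \frac{1}{626 \left(- \frac{1}{554}\right) - 445263} = 3 + \frac{1}{- \frac{313}{277} - 445263} = 3 + \frac{1}{- \frac{123338164}{277}} = 3 - \frac{277}{123338164} = \frac{370014215}{123338164} \approx 3.0$)
$H{\left(Z,F \right)} = -36 - \frac{Z}{2}$ ($H{\left(Z,F \right)} = \frac{Z}{-2} - 36 = Z \left(- \frac{1}{2}\right) - 36 = - \frac{Z}{2} - 36 = -36 - \frac{Z}{2}$)
$H{\left(u{\left(-3,20 \right)},-261 \right)} - L = \left(-36 - \frac{3}{26}\right) - \frac{370014215}{123338164} = - \frac{939}{26} - \frac{370014215}{123338164} = - \frac{62717452793}{1603396132}$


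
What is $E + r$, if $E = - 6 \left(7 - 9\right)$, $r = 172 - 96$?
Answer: $88$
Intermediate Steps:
$r = 76$
$E = 12$ ($E = \left(-6\right) \left(-2\right) = 12$)
$E + r = 12 + 76 = 88$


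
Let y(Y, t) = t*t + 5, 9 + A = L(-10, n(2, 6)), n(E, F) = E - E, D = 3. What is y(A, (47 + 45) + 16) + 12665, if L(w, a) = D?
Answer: 24334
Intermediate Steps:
n(E, F) = 0
L(w, a) = 3
A = -6 (A = -9 + 3 = -6)
y(Y, t) = 5 + t² (y(Y, t) = t² + 5 = 5 + t²)
y(A, (47 + 45) + 16) + 12665 = (5 + ((47 + 45) + 16)²) + 12665 = (5 + (92 + 16)²) + 12665 = (5 + 108²) + 12665 = (5 + 11664) + 12665 = 11669 + 12665 = 24334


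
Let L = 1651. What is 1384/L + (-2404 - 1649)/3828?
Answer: -464517/2106676 ≈ -0.22050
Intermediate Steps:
1384/L + (-2404 - 1649)/3828 = 1384/1651 + (-2404 - 1649)/3828 = 1384*(1/1651) - 4053*1/3828 = 1384/1651 - 1351/1276 = -464517/2106676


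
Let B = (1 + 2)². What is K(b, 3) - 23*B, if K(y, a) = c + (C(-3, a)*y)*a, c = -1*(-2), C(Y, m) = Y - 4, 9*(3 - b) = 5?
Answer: -769/3 ≈ -256.33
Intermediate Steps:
b = 22/9 (b = 3 - ⅑*5 = 3 - 5/9 = 22/9 ≈ 2.4444)
C(Y, m) = -4 + Y
c = 2
B = 9 (B = 3² = 9)
K(y, a) = 2 - 7*a*y (K(y, a) = 2 + ((-4 - 3)*y)*a = 2 + (-7*y)*a = 2 - 7*a*y)
K(b, 3) - 23*B = (2 - 7*3*22/9) - 23*9 = (2 - 154/3) - 207 = -148/3 - 207 = -769/3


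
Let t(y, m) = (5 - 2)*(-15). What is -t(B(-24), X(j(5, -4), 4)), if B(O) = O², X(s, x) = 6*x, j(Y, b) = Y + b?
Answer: 45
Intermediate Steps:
t(y, m) = -45 (t(y, m) = 3*(-15) = -45)
-t(B(-24), X(j(5, -4), 4)) = -1*(-45) = 45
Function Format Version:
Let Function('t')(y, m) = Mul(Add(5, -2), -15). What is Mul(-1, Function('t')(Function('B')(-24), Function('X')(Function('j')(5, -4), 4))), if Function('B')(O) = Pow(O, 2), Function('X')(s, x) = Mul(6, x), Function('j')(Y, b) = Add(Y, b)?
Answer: 45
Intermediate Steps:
Function('t')(y, m) = -45 (Function('t')(y, m) = Mul(3, -15) = -45)
Mul(-1, Function('t')(Function('B')(-24), Function('X')(Function('j')(5, -4), 4))) = Mul(-1, -45) = 45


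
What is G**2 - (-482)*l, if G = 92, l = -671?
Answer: -314958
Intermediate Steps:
G**2 - (-482)*l = 92**2 - (-482)*(-671) = 8464 - 1*323422 = 8464 - 323422 = -314958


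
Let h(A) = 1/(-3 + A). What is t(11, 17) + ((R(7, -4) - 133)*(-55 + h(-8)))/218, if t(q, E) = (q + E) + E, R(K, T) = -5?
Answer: 95769/1199 ≈ 79.874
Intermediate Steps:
t(q, E) = q + 2*E (t(q, E) = (E + q) + E = q + 2*E)
t(11, 17) + ((R(7, -4) - 133)*(-55 + h(-8)))/218 = (11 + 2*17) + ((-5 - 133)*(-55 + 1/(-3 - 8)))/218 = (11 + 34) + (-138*(-55 + 1/(-11)))/218 = 45 + (-138*(-55 - 1/11))/218 = 45 + (-138*(-606/11))/218 = 45 + (1/218)*(83628/11) = 45 + 41814/1199 = 95769/1199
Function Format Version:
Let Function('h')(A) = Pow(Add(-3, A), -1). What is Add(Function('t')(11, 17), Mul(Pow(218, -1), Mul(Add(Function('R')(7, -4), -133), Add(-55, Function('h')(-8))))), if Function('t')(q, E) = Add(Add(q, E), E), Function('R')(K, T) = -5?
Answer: Rational(95769, 1199) ≈ 79.874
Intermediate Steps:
Function('t')(q, E) = Add(q, Mul(2, E)) (Function('t')(q, E) = Add(Add(E, q), E) = Add(q, Mul(2, E)))
Add(Function('t')(11, 17), Mul(Pow(218, -1), Mul(Add(Function('R')(7, -4), -133), Add(-55, Function('h')(-8))))) = Add(Add(11, Mul(2, 17)), Mul(Pow(218, -1), Mul(Add(-5, -133), Add(-55, Pow(Add(-3, -8), -1))))) = Add(Add(11, 34), Mul(Rational(1, 218), Mul(-138, Add(-55, Pow(-11, -1))))) = Add(45, Mul(Rational(1, 218), Mul(-138, Add(-55, Rational(-1, 11))))) = Add(45, Mul(Rational(1, 218), Mul(-138, Rational(-606, 11)))) = Add(45, Mul(Rational(1, 218), Rational(83628, 11))) = Add(45, Rational(41814, 1199)) = Rational(95769, 1199)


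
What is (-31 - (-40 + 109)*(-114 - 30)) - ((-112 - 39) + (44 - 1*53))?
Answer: 10065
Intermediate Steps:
(-31 - (-40 + 109)*(-114 - 30)) - ((-112 - 39) + (44 - 1*53)) = (-31 - 69*(-144)) - (-151 + (44 - 53)) = (-31 - 1*(-9936)) - (-151 - 9) = (-31 + 9936) - 1*(-160) = 9905 + 160 = 10065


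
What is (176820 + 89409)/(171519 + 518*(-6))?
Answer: 88743/56137 ≈ 1.5808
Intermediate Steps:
(176820 + 89409)/(171519 + 518*(-6)) = 266229/(171519 - 3108) = 266229/168411 = 266229*(1/168411) = 88743/56137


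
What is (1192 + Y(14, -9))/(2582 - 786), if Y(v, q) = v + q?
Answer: 1197/1796 ≈ 0.66648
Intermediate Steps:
Y(v, q) = q + v
(1192 + Y(14, -9))/(2582 - 786) = (1192 + (-9 + 14))/(2582 - 786) = (1192 + 5)/1796 = 1197*(1/1796) = 1197/1796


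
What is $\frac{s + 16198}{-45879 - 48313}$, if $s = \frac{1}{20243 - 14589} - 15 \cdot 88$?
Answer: $- \frac{2900697}{18364192} \approx -0.15795$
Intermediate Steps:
$s = - \frac{7463279}{5654}$ ($s = \frac{1}{5654} - 1320 = - \frac{7463279}{5654} \approx -1320.0$)
$\frac{s + 16198}{-45879 - 48313} = \frac{- \frac{7463279}{5654} + 16198}{-45879 - 48313} = \frac{84120213}{5654 \left(-94192\right)} = \frac{84120213}{5654} \left(- \frac{1}{94192}\right) = - \frac{2900697}{18364192}$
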